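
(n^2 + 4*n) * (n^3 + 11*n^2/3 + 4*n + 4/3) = n^5 + 23*n^4/3 + 56*n^3/3 + 52*n^2/3 + 16*n/3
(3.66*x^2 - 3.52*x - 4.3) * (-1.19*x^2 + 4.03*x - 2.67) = -4.3554*x^4 + 18.9386*x^3 - 18.8408*x^2 - 7.9306*x + 11.481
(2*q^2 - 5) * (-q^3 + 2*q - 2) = -2*q^5 + 9*q^3 - 4*q^2 - 10*q + 10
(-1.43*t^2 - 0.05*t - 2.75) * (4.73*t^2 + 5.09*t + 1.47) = -6.7639*t^4 - 7.5152*t^3 - 15.3641*t^2 - 14.071*t - 4.0425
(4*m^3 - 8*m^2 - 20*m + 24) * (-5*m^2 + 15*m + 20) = -20*m^5 + 100*m^4 + 60*m^3 - 580*m^2 - 40*m + 480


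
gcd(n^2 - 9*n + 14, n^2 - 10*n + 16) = n - 2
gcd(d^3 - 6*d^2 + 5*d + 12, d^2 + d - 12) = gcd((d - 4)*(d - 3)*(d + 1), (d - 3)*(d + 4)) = d - 3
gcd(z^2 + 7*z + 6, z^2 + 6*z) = z + 6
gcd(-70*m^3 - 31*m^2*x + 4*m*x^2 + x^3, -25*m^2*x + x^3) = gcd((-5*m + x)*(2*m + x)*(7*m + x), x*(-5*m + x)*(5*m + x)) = -5*m + x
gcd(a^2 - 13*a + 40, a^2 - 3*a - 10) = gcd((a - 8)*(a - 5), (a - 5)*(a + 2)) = a - 5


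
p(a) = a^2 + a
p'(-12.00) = -23.00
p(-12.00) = 132.00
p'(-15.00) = -29.00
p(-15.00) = 210.00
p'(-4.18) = -7.36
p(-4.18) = 13.29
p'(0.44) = 1.88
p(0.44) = 0.63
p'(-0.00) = 1.00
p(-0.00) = 0.00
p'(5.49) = 11.98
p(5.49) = 35.63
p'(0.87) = 2.74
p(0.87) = 1.63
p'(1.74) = 4.48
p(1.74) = 4.77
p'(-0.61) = -0.22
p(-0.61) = -0.24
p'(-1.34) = -1.68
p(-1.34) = 0.46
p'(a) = 2*a + 1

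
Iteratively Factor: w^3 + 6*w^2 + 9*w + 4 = (w + 1)*(w^2 + 5*w + 4) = (w + 1)*(w + 4)*(w + 1)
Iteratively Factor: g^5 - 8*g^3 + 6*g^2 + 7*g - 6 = (g - 1)*(g^4 + g^3 - 7*g^2 - g + 6) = (g - 1)*(g + 3)*(g^3 - 2*g^2 - g + 2) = (g - 1)^2*(g + 3)*(g^2 - g - 2) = (g - 2)*(g - 1)^2*(g + 3)*(g + 1)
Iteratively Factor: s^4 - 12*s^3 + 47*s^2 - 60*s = (s - 3)*(s^3 - 9*s^2 + 20*s) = s*(s - 3)*(s^2 - 9*s + 20) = s*(s - 4)*(s - 3)*(s - 5)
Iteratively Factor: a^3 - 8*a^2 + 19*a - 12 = (a - 1)*(a^2 - 7*a + 12) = (a - 3)*(a - 1)*(a - 4)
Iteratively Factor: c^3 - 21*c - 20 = (c + 1)*(c^2 - c - 20) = (c + 1)*(c + 4)*(c - 5)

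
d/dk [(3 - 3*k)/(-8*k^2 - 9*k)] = 3*(-8*k^2 + 16*k + 9)/(k^2*(64*k^2 + 144*k + 81))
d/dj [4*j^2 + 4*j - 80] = 8*j + 4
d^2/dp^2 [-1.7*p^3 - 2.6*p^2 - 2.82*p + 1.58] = -10.2*p - 5.2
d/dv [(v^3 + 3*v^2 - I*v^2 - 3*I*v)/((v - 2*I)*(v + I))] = (v^4 - 2*I*v^3 + 5*v^2 + 4*v*(3 - I) - 6*I)/(v^4 - 2*I*v^3 + 3*v^2 - 4*I*v + 4)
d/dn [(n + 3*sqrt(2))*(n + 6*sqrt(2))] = 2*n + 9*sqrt(2)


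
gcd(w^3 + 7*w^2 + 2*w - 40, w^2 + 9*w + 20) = w^2 + 9*w + 20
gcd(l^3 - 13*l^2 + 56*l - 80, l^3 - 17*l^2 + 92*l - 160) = l^2 - 9*l + 20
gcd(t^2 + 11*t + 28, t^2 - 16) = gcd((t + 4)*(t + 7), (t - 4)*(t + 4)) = t + 4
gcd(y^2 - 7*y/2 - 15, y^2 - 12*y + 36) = y - 6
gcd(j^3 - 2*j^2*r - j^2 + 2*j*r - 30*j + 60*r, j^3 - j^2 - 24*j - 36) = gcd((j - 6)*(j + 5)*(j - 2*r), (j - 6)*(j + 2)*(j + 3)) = j - 6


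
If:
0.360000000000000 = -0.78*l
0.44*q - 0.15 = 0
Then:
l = -0.46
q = 0.34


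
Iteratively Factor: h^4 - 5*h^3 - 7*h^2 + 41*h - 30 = (h - 1)*(h^3 - 4*h^2 - 11*h + 30) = (h - 5)*(h - 1)*(h^2 + h - 6) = (h - 5)*(h - 2)*(h - 1)*(h + 3)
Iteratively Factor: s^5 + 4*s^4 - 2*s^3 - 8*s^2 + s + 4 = (s - 1)*(s^4 + 5*s^3 + 3*s^2 - 5*s - 4) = (s - 1)*(s + 1)*(s^3 + 4*s^2 - s - 4) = (s - 1)*(s + 1)*(s + 4)*(s^2 - 1) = (s - 1)*(s + 1)^2*(s + 4)*(s - 1)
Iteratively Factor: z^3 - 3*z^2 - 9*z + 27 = (z - 3)*(z^2 - 9) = (z - 3)*(z + 3)*(z - 3)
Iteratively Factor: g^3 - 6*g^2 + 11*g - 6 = (g - 2)*(g^2 - 4*g + 3) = (g - 3)*(g - 2)*(g - 1)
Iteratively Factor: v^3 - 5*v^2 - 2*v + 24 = (v + 2)*(v^2 - 7*v + 12) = (v - 4)*(v + 2)*(v - 3)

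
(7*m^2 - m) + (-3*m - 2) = 7*m^2 - 4*m - 2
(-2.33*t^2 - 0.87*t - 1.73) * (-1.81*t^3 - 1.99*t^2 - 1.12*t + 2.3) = 4.2173*t^5 + 6.2114*t^4 + 7.4722*t^3 - 0.9419*t^2 - 0.0633999999999997*t - 3.979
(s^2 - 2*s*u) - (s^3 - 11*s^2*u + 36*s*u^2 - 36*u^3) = -s^3 + 11*s^2*u + s^2 - 36*s*u^2 - 2*s*u + 36*u^3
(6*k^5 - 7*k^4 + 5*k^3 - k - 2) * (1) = 6*k^5 - 7*k^4 + 5*k^3 - k - 2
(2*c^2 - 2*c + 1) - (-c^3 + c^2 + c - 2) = c^3 + c^2 - 3*c + 3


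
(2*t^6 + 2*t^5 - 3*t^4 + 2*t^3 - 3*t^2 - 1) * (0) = 0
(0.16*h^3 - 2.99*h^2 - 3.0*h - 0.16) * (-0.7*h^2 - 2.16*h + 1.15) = -0.112*h^5 + 1.7474*h^4 + 8.7424*h^3 + 3.1535*h^2 - 3.1044*h - 0.184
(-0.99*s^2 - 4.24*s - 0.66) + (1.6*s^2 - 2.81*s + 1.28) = 0.61*s^2 - 7.05*s + 0.62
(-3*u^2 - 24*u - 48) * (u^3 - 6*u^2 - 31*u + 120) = -3*u^5 - 6*u^4 + 189*u^3 + 672*u^2 - 1392*u - 5760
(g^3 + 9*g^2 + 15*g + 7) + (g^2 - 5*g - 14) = g^3 + 10*g^2 + 10*g - 7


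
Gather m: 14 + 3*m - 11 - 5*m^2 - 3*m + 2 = 5 - 5*m^2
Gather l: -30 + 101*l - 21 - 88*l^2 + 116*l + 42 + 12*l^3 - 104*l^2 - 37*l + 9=12*l^3 - 192*l^2 + 180*l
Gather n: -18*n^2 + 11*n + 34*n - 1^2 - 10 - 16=-18*n^2 + 45*n - 27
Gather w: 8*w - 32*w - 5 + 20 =15 - 24*w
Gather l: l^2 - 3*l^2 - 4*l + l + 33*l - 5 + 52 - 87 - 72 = -2*l^2 + 30*l - 112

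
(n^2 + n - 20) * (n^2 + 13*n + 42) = n^4 + 14*n^3 + 35*n^2 - 218*n - 840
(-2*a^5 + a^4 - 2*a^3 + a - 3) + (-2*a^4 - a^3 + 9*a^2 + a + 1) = -2*a^5 - a^4 - 3*a^3 + 9*a^2 + 2*a - 2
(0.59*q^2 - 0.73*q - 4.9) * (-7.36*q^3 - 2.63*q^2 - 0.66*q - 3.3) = -4.3424*q^5 + 3.8211*q^4 + 37.5945*q^3 + 11.4218*q^2 + 5.643*q + 16.17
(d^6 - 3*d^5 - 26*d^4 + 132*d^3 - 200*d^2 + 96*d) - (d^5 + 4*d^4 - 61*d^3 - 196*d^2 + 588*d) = d^6 - 4*d^5 - 30*d^4 + 193*d^3 - 4*d^2 - 492*d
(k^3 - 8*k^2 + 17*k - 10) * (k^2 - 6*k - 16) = k^5 - 14*k^4 + 49*k^3 + 16*k^2 - 212*k + 160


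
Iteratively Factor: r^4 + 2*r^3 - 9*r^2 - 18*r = (r - 3)*(r^3 + 5*r^2 + 6*r) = r*(r - 3)*(r^2 + 5*r + 6) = r*(r - 3)*(r + 2)*(r + 3)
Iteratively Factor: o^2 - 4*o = (o)*(o - 4)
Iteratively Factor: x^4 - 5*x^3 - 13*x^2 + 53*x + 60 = (x - 5)*(x^3 - 13*x - 12) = (x - 5)*(x + 1)*(x^2 - x - 12) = (x - 5)*(x - 4)*(x + 1)*(x + 3)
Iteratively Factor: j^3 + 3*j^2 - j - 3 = (j + 1)*(j^2 + 2*j - 3) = (j - 1)*(j + 1)*(j + 3)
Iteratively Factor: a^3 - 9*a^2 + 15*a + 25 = (a - 5)*(a^2 - 4*a - 5) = (a - 5)*(a + 1)*(a - 5)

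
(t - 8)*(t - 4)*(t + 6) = t^3 - 6*t^2 - 40*t + 192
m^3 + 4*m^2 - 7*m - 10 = (m - 2)*(m + 1)*(m + 5)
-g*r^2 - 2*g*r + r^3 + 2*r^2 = r*(-g + r)*(r + 2)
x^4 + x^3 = x^3*(x + 1)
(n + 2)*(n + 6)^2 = n^3 + 14*n^2 + 60*n + 72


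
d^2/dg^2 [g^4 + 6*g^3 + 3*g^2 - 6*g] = 12*g^2 + 36*g + 6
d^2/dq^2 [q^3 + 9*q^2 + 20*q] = 6*q + 18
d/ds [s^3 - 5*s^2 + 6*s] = 3*s^2 - 10*s + 6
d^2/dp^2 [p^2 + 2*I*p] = 2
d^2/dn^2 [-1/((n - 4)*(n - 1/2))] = 4*(-4*(n - 4)^2 - 2*(n - 4)*(2*n - 1) - (2*n - 1)^2)/((n - 4)^3*(2*n - 1)^3)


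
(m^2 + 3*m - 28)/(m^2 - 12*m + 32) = (m + 7)/(m - 8)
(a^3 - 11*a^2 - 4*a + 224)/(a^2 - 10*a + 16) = (a^2 - 3*a - 28)/(a - 2)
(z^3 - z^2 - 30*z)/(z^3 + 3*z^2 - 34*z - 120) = z/(z + 4)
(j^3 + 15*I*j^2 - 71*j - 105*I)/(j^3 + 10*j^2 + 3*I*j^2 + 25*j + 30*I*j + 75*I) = (j^2 + 12*I*j - 35)/(j^2 + 10*j + 25)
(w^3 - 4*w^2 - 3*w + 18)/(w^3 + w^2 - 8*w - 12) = (w - 3)/(w + 2)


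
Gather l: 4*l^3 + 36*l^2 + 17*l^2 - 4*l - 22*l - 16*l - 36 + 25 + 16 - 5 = 4*l^3 + 53*l^2 - 42*l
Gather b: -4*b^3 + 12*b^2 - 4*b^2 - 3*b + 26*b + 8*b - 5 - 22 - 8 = -4*b^3 + 8*b^2 + 31*b - 35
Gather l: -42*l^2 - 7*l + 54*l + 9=-42*l^2 + 47*l + 9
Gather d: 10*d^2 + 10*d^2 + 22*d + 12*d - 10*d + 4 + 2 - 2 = 20*d^2 + 24*d + 4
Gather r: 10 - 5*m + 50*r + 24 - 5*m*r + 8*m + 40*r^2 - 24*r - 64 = 3*m + 40*r^2 + r*(26 - 5*m) - 30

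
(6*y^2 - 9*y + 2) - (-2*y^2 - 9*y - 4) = 8*y^2 + 6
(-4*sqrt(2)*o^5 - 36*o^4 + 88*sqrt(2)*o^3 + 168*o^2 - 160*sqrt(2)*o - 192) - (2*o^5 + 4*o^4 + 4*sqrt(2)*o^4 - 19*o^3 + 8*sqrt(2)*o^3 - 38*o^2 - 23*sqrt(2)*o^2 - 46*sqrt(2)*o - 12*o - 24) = -4*sqrt(2)*o^5 - 2*o^5 - 40*o^4 - 4*sqrt(2)*o^4 + 19*o^3 + 80*sqrt(2)*o^3 + 23*sqrt(2)*o^2 + 206*o^2 - 114*sqrt(2)*o + 12*o - 168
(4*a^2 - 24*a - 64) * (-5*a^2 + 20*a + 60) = -20*a^4 + 200*a^3 + 80*a^2 - 2720*a - 3840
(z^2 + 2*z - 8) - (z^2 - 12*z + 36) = 14*z - 44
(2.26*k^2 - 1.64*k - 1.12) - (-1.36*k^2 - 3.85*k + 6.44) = 3.62*k^2 + 2.21*k - 7.56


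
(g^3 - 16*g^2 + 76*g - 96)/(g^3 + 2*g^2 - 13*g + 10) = (g^2 - 14*g + 48)/(g^2 + 4*g - 5)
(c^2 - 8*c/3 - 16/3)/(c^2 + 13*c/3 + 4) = (c - 4)/(c + 3)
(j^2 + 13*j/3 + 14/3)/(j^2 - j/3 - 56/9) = 3*(j + 2)/(3*j - 8)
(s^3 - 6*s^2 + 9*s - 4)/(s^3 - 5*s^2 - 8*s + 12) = (s^2 - 5*s + 4)/(s^2 - 4*s - 12)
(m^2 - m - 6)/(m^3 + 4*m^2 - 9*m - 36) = (m + 2)/(m^2 + 7*m + 12)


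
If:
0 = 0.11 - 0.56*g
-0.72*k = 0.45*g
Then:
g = 0.20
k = -0.12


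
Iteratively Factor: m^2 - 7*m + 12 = (m - 4)*(m - 3)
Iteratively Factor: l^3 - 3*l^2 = (l - 3)*(l^2) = l*(l - 3)*(l)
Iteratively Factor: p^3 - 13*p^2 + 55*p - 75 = (p - 5)*(p^2 - 8*p + 15) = (p - 5)*(p - 3)*(p - 5)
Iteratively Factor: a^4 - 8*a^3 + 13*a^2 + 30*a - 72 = (a - 3)*(a^3 - 5*a^2 - 2*a + 24) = (a - 4)*(a - 3)*(a^2 - a - 6) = (a - 4)*(a - 3)*(a + 2)*(a - 3)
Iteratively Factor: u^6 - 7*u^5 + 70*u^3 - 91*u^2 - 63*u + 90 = (u + 1)*(u^5 - 8*u^4 + 8*u^3 + 62*u^2 - 153*u + 90) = (u - 5)*(u + 1)*(u^4 - 3*u^3 - 7*u^2 + 27*u - 18) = (u - 5)*(u + 1)*(u + 3)*(u^3 - 6*u^2 + 11*u - 6) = (u - 5)*(u - 3)*(u + 1)*(u + 3)*(u^2 - 3*u + 2) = (u - 5)*(u - 3)*(u - 1)*(u + 1)*(u + 3)*(u - 2)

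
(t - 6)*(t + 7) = t^2 + t - 42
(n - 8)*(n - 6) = n^2 - 14*n + 48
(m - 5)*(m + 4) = m^2 - m - 20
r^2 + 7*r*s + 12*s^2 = (r + 3*s)*(r + 4*s)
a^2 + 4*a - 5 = (a - 1)*(a + 5)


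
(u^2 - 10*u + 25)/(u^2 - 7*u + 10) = (u - 5)/(u - 2)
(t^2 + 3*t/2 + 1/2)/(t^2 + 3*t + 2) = (t + 1/2)/(t + 2)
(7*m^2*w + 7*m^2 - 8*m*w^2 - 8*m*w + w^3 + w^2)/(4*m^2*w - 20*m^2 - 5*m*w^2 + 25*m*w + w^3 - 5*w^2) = (-7*m*w - 7*m + w^2 + w)/(-4*m*w + 20*m + w^2 - 5*w)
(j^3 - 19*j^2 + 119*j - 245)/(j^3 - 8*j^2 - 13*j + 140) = (j - 7)/(j + 4)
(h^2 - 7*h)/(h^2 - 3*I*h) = (h - 7)/(h - 3*I)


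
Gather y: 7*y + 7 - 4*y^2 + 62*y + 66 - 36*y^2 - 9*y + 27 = -40*y^2 + 60*y + 100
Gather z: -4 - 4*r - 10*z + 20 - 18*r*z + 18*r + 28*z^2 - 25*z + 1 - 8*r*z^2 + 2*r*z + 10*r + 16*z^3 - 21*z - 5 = 24*r + 16*z^3 + z^2*(28 - 8*r) + z*(-16*r - 56) + 12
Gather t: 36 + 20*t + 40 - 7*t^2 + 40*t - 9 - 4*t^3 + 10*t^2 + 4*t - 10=-4*t^3 + 3*t^2 + 64*t + 57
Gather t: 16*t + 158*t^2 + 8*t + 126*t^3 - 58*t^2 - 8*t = 126*t^3 + 100*t^2 + 16*t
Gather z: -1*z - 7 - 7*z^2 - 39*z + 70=-7*z^2 - 40*z + 63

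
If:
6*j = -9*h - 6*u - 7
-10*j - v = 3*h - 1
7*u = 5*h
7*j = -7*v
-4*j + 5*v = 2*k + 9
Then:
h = -161/237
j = 80/237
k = -951/158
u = -115/237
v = -80/237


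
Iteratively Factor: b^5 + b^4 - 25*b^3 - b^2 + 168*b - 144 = (b - 3)*(b^4 + 4*b^3 - 13*b^2 - 40*b + 48) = (b - 3)*(b + 4)*(b^3 - 13*b + 12) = (b - 3)*(b - 1)*(b + 4)*(b^2 + b - 12) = (b - 3)*(b - 1)*(b + 4)^2*(b - 3)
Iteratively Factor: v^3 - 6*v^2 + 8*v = (v - 4)*(v^2 - 2*v) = (v - 4)*(v - 2)*(v)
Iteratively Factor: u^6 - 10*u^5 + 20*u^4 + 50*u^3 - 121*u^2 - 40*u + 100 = (u - 5)*(u^5 - 5*u^4 - 5*u^3 + 25*u^2 + 4*u - 20) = (u - 5)^2*(u^4 - 5*u^2 + 4) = (u - 5)^2*(u + 1)*(u^3 - u^2 - 4*u + 4) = (u - 5)^2*(u - 2)*(u + 1)*(u^2 + u - 2) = (u - 5)^2*(u - 2)*(u - 1)*(u + 1)*(u + 2)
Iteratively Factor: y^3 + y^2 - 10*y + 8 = (y - 2)*(y^2 + 3*y - 4) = (y - 2)*(y + 4)*(y - 1)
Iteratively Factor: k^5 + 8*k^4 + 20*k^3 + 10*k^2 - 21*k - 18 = (k + 1)*(k^4 + 7*k^3 + 13*k^2 - 3*k - 18) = (k + 1)*(k + 3)*(k^3 + 4*k^2 + k - 6) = (k - 1)*(k + 1)*(k + 3)*(k^2 + 5*k + 6) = (k - 1)*(k + 1)*(k + 2)*(k + 3)*(k + 3)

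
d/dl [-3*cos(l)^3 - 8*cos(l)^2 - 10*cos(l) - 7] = (9*cos(l)^2 + 16*cos(l) + 10)*sin(l)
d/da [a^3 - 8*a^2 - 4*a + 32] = 3*a^2 - 16*a - 4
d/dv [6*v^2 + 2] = 12*v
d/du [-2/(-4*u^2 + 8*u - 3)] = 16*(1 - u)/(4*u^2 - 8*u + 3)^2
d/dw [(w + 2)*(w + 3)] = 2*w + 5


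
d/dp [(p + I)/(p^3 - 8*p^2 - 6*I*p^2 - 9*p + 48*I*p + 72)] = (-2*p^2 + p*(8 - 3*I) - 3 + 40*I)/(p^5 - p^4*(16 + 9*I) + p^3*(37 + 144*I) + 9*p^2*(48 - 61*I) - 432*p*(4 + I) + 1728*I)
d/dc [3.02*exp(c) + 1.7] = 3.02*exp(c)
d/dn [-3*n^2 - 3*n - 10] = -6*n - 3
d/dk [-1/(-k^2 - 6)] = -2*k/(k^2 + 6)^2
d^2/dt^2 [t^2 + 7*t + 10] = 2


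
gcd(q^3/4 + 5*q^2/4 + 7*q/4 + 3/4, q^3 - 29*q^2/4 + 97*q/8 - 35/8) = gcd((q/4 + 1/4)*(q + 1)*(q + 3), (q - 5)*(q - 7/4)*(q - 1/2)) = 1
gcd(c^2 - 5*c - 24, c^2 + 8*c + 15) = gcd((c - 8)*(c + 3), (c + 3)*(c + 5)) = c + 3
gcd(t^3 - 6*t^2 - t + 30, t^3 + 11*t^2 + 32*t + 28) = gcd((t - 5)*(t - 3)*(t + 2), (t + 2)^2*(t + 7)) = t + 2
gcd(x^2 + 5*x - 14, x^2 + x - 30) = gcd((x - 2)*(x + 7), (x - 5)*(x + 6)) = 1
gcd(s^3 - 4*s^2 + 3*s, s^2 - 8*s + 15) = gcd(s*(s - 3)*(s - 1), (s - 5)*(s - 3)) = s - 3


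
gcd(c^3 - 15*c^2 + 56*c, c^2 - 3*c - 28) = c - 7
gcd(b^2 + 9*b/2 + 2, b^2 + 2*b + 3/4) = b + 1/2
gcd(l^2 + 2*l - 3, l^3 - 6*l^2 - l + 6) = l - 1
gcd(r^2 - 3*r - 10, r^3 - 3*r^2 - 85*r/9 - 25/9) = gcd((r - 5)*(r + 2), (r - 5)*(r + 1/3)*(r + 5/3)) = r - 5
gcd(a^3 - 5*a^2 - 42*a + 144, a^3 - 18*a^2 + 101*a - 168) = a^2 - 11*a + 24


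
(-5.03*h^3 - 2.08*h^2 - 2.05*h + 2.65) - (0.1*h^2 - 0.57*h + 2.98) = -5.03*h^3 - 2.18*h^2 - 1.48*h - 0.33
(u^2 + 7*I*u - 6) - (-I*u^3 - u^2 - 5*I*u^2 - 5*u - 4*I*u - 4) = I*u^3 + 2*u^2 + 5*I*u^2 + 5*u + 11*I*u - 2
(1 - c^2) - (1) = -c^2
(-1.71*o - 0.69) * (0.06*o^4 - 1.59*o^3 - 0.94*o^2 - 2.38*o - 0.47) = -0.1026*o^5 + 2.6775*o^4 + 2.7045*o^3 + 4.7184*o^2 + 2.4459*o + 0.3243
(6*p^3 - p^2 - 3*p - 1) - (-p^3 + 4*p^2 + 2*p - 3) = 7*p^3 - 5*p^2 - 5*p + 2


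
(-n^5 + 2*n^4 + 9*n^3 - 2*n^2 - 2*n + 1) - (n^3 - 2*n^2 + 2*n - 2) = -n^5 + 2*n^4 + 8*n^3 - 4*n + 3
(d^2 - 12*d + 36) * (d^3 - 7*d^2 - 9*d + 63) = d^5 - 19*d^4 + 111*d^3 - 81*d^2 - 1080*d + 2268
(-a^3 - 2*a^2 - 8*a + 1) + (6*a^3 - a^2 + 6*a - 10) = 5*a^3 - 3*a^2 - 2*a - 9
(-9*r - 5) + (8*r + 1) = -r - 4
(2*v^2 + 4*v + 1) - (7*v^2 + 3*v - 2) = -5*v^2 + v + 3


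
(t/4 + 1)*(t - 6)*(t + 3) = t^3/4 + t^2/4 - 15*t/2 - 18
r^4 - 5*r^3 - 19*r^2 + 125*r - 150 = (r - 5)*(r - 3)*(r - 2)*(r + 5)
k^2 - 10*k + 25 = (k - 5)^2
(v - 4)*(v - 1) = v^2 - 5*v + 4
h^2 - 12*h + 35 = (h - 7)*(h - 5)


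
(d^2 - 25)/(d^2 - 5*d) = (d + 5)/d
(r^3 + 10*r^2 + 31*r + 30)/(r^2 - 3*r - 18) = (r^2 + 7*r + 10)/(r - 6)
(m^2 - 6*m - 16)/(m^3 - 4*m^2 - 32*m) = (m + 2)/(m*(m + 4))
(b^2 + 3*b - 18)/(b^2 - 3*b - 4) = (-b^2 - 3*b + 18)/(-b^2 + 3*b + 4)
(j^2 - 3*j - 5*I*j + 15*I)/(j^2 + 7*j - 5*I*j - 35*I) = (j - 3)/(j + 7)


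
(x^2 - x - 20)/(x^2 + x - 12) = (x - 5)/(x - 3)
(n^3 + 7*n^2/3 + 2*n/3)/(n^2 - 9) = n*(3*n^2 + 7*n + 2)/(3*(n^2 - 9))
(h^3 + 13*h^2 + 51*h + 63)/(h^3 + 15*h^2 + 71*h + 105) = (h + 3)/(h + 5)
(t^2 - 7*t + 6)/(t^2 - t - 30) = (t - 1)/(t + 5)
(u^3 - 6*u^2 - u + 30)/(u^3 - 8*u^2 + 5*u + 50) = (u - 3)/(u - 5)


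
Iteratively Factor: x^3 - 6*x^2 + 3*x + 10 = (x + 1)*(x^2 - 7*x + 10) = (x - 2)*(x + 1)*(x - 5)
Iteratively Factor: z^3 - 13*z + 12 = (z - 1)*(z^2 + z - 12) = (z - 1)*(z + 4)*(z - 3)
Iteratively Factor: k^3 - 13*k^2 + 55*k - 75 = (k - 5)*(k^2 - 8*k + 15) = (k - 5)*(k - 3)*(k - 5)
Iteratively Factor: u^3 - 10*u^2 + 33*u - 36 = (u - 4)*(u^2 - 6*u + 9) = (u - 4)*(u - 3)*(u - 3)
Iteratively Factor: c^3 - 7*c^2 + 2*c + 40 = (c - 4)*(c^2 - 3*c - 10) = (c - 5)*(c - 4)*(c + 2)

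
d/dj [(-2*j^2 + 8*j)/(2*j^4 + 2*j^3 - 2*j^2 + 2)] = (j^2*(j - 4)*(4*j^2 + 3*j - 2) + 2*(2 - j)*(j^4 + j^3 - j^2 + 1))/(j^4 + j^3 - j^2 + 1)^2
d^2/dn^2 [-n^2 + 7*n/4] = -2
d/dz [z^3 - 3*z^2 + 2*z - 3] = 3*z^2 - 6*z + 2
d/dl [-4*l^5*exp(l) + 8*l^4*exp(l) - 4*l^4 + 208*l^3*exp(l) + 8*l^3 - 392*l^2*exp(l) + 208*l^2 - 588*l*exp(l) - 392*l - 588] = -4*l^5*exp(l) - 12*l^4*exp(l) + 240*l^3*exp(l) - 16*l^3 + 232*l^2*exp(l) + 24*l^2 - 1372*l*exp(l) + 416*l - 588*exp(l) - 392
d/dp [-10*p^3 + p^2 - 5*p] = -30*p^2 + 2*p - 5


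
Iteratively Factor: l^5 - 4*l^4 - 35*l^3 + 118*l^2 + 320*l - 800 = (l - 2)*(l^4 - 2*l^3 - 39*l^2 + 40*l + 400) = (l - 5)*(l - 2)*(l^3 + 3*l^2 - 24*l - 80) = (l - 5)*(l - 2)*(l + 4)*(l^2 - l - 20) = (l - 5)^2*(l - 2)*(l + 4)*(l + 4)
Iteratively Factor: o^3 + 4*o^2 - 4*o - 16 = (o + 4)*(o^2 - 4) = (o - 2)*(o + 4)*(o + 2)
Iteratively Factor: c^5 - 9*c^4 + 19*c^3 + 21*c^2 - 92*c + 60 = (c - 2)*(c^4 - 7*c^3 + 5*c^2 + 31*c - 30) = (c - 3)*(c - 2)*(c^3 - 4*c^2 - 7*c + 10) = (c - 5)*(c - 3)*(c - 2)*(c^2 + c - 2) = (c - 5)*(c - 3)*(c - 2)*(c - 1)*(c + 2)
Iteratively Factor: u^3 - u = (u + 1)*(u^2 - u) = u*(u + 1)*(u - 1)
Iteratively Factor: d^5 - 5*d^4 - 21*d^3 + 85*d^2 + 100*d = (d - 5)*(d^4 - 21*d^2 - 20*d) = (d - 5)*(d + 4)*(d^3 - 4*d^2 - 5*d) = d*(d - 5)*(d + 4)*(d^2 - 4*d - 5) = d*(d - 5)^2*(d + 4)*(d + 1)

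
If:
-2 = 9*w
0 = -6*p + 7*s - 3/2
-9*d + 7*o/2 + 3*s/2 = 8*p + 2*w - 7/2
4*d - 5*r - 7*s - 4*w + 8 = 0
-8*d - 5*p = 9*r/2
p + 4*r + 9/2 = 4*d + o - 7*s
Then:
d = -20947/5640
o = -1569299/8460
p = -256849/2820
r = 456011/4230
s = -18296/235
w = -2/9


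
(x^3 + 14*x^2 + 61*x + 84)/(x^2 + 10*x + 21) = x + 4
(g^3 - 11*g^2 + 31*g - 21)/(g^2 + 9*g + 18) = (g^3 - 11*g^2 + 31*g - 21)/(g^2 + 9*g + 18)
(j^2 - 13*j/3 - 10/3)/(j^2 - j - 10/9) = 3*(j - 5)/(3*j - 5)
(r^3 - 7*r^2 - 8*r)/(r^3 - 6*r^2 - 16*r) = (r + 1)/(r + 2)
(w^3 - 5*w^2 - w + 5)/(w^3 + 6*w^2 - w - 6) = (w - 5)/(w + 6)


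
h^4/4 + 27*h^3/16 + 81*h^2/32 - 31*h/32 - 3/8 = (h/4 + 1)*(h - 1/2)*(h + 1/4)*(h + 3)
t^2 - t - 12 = (t - 4)*(t + 3)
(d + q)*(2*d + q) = 2*d^2 + 3*d*q + q^2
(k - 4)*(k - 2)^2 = k^3 - 8*k^2 + 20*k - 16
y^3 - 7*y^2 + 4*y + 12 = (y - 6)*(y - 2)*(y + 1)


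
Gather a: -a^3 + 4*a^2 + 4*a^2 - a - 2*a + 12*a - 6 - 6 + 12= -a^3 + 8*a^2 + 9*a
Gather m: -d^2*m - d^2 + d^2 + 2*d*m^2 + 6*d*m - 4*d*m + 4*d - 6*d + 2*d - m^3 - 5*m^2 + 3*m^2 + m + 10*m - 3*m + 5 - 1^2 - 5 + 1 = -m^3 + m^2*(2*d - 2) + m*(-d^2 + 2*d + 8)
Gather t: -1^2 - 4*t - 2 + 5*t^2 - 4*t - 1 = 5*t^2 - 8*t - 4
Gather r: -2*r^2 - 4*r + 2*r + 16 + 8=-2*r^2 - 2*r + 24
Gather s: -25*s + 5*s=-20*s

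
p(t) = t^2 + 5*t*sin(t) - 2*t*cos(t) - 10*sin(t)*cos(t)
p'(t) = 2*t*sin(t) + 5*t*cos(t) + 2*t + 10*sin(t)^2 + 5*sin(t) - 10*cos(t)^2 - 2*cos(t)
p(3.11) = 16.70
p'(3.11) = -16.95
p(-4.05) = 0.30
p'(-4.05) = 5.57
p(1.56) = 10.09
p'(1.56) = 21.30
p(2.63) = 22.21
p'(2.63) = -4.65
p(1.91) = 17.06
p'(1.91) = 17.41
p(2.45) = 22.50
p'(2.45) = 1.45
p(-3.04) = 3.73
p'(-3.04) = 1.35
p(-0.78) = 9.46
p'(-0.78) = -8.28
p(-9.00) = 79.39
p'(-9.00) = 23.58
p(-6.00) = 36.46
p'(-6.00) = -53.12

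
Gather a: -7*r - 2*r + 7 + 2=9 - 9*r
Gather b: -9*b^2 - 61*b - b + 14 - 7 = -9*b^2 - 62*b + 7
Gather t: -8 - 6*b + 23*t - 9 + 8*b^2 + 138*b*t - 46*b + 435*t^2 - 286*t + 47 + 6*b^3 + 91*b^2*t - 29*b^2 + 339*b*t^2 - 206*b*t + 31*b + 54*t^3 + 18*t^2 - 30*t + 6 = 6*b^3 - 21*b^2 - 21*b + 54*t^3 + t^2*(339*b + 453) + t*(91*b^2 - 68*b - 293) + 36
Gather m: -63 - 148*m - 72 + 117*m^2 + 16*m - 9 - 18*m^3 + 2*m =-18*m^3 + 117*m^2 - 130*m - 144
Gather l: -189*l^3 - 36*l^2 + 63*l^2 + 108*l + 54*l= -189*l^3 + 27*l^2 + 162*l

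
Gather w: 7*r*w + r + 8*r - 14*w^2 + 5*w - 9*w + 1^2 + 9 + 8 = 9*r - 14*w^2 + w*(7*r - 4) + 18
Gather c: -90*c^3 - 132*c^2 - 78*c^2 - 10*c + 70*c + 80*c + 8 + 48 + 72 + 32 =-90*c^3 - 210*c^2 + 140*c + 160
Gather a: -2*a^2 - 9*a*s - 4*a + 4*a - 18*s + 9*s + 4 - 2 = -2*a^2 - 9*a*s - 9*s + 2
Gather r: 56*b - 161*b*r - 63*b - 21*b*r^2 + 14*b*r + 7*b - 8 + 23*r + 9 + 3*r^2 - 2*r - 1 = r^2*(3 - 21*b) + r*(21 - 147*b)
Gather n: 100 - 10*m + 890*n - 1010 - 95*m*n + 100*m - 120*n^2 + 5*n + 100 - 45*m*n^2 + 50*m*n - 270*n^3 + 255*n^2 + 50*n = 90*m - 270*n^3 + n^2*(135 - 45*m) + n*(945 - 45*m) - 810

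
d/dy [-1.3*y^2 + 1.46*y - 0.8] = 1.46 - 2.6*y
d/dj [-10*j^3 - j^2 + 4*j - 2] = -30*j^2 - 2*j + 4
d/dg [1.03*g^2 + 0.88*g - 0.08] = 2.06*g + 0.88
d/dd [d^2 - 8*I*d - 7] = 2*d - 8*I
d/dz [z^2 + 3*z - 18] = 2*z + 3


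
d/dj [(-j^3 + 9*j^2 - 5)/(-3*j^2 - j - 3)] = (3*j^4 + 2*j^3 - 84*j - 5)/(9*j^4 + 6*j^3 + 19*j^2 + 6*j + 9)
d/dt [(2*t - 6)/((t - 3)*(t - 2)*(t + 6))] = 4*(-t - 2)/(t^4 + 8*t^3 - 8*t^2 - 96*t + 144)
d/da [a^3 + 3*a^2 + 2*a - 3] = 3*a^2 + 6*a + 2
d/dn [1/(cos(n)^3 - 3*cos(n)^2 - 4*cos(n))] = (3*sin(n) - 4*sin(n)/cos(n)^2 - 6*tan(n))/(sin(n)^2 + 3*cos(n) + 3)^2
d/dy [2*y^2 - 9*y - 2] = 4*y - 9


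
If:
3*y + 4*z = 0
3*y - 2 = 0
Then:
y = 2/3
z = -1/2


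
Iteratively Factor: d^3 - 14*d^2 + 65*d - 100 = (d - 5)*(d^2 - 9*d + 20) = (d - 5)*(d - 4)*(d - 5)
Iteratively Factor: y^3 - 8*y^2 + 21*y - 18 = (y - 2)*(y^2 - 6*y + 9) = (y - 3)*(y - 2)*(y - 3)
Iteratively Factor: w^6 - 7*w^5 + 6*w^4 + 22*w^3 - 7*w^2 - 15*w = (w - 5)*(w^5 - 2*w^4 - 4*w^3 + 2*w^2 + 3*w) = (w - 5)*(w + 1)*(w^4 - 3*w^3 - w^2 + 3*w) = (w - 5)*(w - 1)*(w + 1)*(w^3 - 2*w^2 - 3*w) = w*(w - 5)*(w - 1)*(w + 1)*(w^2 - 2*w - 3) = w*(w - 5)*(w - 3)*(w - 1)*(w + 1)*(w + 1)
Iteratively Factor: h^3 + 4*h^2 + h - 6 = (h + 2)*(h^2 + 2*h - 3) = (h + 2)*(h + 3)*(h - 1)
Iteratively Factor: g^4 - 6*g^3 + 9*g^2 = (g)*(g^3 - 6*g^2 + 9*g) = g^2*(g^2 - 6*g + 9) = g^2*(g - 3)*(g - 3)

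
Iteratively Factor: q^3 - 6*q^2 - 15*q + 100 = (q + 4)*(q^2 - 10*q + 25) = (q - 5)*(q + 4)*(q - 5)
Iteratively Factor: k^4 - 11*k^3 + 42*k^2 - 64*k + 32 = (k - 4)*(k^3 - 7*k^2 + 14*k - 8) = (k - 4)*(k - 1)*(k^2 - 6*k + 8) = (k - 4)^2*(k - 1)*(k - 2)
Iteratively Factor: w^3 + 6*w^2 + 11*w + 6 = (w + 3)*(w^2 + 3*w + 2) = (w + 2)*(w + 3)*(w + 1)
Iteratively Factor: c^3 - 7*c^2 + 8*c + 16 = (c - 4)*(c^2 - 3*c - 4) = (c - 4)^2*(c + 1)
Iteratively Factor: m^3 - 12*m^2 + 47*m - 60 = (m - 4)*(m^2 - 8*m + 15) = (m - 4)*(m - 3)*(m - 5)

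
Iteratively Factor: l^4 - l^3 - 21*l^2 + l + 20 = (l + 1)*(l^3 - 2*l^2 - 19*l + 20) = (l - 5)*(l + 1)*(l^2 + 3*l - 4) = (l - 5)*(l - 1)*(l + 1)*(l + 4)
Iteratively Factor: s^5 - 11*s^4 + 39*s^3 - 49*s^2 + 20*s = (s - 4)*(s^4 - 7*s^3 + 11*s^2 - 5*s) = s*(s - 4)*(s^3 - 7*s^2 + 11*s - 5) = s*(s - 4)*(s - 1)*(s^2 - 6*s + 5) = s*(s - 4)*(s - 1)^2*(s - 5)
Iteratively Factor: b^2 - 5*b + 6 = (b - 2)*(b - 3)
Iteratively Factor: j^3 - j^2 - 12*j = (j)*(j^2 - j - 12) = j*(j + 3)*(j - 4)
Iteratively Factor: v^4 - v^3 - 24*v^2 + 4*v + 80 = (v - 2)*(v^3 + v^2 - 22*v - 40) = (v - 5)*(v - 2)*(v^2 + 6*v + 8) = (v - 5)*(v - 2)*(v + 2)*(v + 4)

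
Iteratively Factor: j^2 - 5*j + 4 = (j - 1)*(j - 4)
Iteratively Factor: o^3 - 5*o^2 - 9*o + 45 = (o - 5)*(o^2 - 9) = (o - 5)*(o - 3)*(o + 3)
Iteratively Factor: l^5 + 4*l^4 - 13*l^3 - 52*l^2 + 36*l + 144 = (l + 2)*(l^4 + 2*l^3 - 17*l^2 - 18*l + 72) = (l + 2)*(l + 4)*(l^3 - 2*l^2 - 9*l + 18) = (l - 3)*(l + 2)*(l + 4)*(l^2 + l - 6) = (l - 3)*(l - 2)*(l + 2)*(l + 4)*(l + 3)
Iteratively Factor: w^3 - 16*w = (w - 4)*(w^2 + 4*w) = (w - 4)*(w + 4)*(w)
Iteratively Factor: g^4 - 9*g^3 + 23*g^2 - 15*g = (g - 1)*(g^3 - 8*g^2 + 15*g) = g*(g - 1)*(g^2 - 8*g + 15) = g*(g - 3)*(g - 1)*(g - 5)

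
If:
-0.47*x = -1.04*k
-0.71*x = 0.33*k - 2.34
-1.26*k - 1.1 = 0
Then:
No Solution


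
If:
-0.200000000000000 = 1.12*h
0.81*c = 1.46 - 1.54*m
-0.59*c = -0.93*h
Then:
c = -0.28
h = -0.18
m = 1.10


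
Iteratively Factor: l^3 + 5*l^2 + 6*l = (l + 2)*(l^2 + 3*l) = (l + 2)*(l + 3)*(l)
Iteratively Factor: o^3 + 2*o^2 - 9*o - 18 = (o - 3)*(o^2 + 5*o + 6) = (o - 3)*(o + 3)*(o + 2)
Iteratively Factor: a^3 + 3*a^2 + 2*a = (a)*(a^2 + 3*a + 2) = a*(a + 2)*(a + 1)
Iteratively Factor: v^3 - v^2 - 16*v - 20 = (v + 2)*(v^2 - 3*v - 10) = (v + 2)^2*(v - 5)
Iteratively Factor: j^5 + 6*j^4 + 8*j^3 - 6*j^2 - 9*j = (j)*(j^4 + 6*j^3 + 8*j^2 - 6*j - 9) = j*(j - 1)*(j^3 + 7*j^2 + 15*j + 9) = j*(j - 1)*(j + 1)*(j^2 + 6*j + 9) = j*(j - 1)*(j + 1)*(j + 3)*(j + 3)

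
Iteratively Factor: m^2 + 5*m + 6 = (m + 3)*(m + 2)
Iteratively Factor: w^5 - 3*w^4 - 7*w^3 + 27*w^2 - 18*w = (w)*(w^4 - 3*w^3 - 7*w^2 + 27*w - 18) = w*(w - 3)*(w^3 - 7*w + 6) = w*(w - 3)*(w - 1)*(w^2 + w - 6) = w*(w - 3)*(w - 2)*(w - 1)*(w + 3)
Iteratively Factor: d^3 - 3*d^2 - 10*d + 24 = (d - 2)*(d^2 - d - 12) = (d - 2)*(d + 3)*(d - 4)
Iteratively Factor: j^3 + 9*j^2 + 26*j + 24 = (j + 2)*(j^2 + 7*j + 12) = (j + 2)*(j + 4)*(j + 3)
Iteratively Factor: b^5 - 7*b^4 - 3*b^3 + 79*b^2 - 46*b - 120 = (b + 3)*(b^4 - 10*b^3 + 27*b^2 - 2*b - 40) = (b - 2)*(b + 3)*(b^3 - 8*b^2 + 11*b + 20) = (b - 2)*(b + 1)*(b + 3)*(b^2 - 9*b + 20) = (b - 5)*(b - 2)*(b + 1)*(b + 3)*(b - 4)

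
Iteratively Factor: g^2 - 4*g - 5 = (g + 1)*(g - 5)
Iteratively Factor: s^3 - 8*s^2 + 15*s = (s - 3)*(s^2 - 5*s) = (s - 5)*(s - 3)*(s)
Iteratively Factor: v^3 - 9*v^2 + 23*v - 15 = (v - 3)*(v^2 - 6*v + 5) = (v - 5)*(v - 3)*(v - 1)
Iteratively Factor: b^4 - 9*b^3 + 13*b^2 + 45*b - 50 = (b + 2)*(b^3 - 11*b^2 + 35*b - 25) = (b - 5)*(b + 2)*(b^2 - 6*b + 5) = (b - 5)*(b - 1)*(b + 2)*(b - 5)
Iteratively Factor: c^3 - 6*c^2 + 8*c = (c - 2)*(c^2 - 4*c) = (c - 4)*(c - 2)*(c)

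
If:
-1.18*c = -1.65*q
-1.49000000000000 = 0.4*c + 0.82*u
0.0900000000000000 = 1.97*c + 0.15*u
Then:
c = 0.19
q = 0.14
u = -1.91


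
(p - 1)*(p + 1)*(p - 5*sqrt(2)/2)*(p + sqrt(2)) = p^4 - 3*sqrt(2)*p^3/2 - 6*p^2 + 3*sqrt(2)*p/2 + 5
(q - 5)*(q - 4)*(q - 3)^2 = q^4 - 15*q^3 + 83*q^2 - 201*q + 180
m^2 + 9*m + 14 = (m + 2)*(m + 7)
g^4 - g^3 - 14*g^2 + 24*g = g*(g - 3)*(g - 2)*(g + 4)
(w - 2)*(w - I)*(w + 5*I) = w^3 - 2*w^2 + 4*I*w^2 + 5*w - 8*I*w - 10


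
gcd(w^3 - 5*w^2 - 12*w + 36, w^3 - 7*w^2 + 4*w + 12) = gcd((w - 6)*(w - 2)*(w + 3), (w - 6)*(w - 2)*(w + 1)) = w^2 - 8*w + 12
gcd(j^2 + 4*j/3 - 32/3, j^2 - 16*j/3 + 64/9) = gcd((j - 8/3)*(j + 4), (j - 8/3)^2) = j - 8/3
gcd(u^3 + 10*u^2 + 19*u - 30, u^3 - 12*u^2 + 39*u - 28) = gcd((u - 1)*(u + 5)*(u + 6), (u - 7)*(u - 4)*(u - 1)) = u - 1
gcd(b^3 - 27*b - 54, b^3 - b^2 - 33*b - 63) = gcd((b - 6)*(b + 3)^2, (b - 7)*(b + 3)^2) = b^2 + 6*b + 9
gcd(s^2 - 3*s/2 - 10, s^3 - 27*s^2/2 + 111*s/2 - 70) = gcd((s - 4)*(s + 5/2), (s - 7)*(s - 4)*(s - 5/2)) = s - 4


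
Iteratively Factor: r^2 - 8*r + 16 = (r - 4)*(r - 4)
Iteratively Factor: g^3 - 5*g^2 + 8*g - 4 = (g - 2)*(g^2 - 3*g + 2) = (g - 2)^2*(g - 1)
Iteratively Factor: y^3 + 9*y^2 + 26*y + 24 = (y + 4)*(y^2 + 5*y + 6) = (y + 2)*(y + 4)*(y + 3)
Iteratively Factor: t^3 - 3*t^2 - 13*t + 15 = (t - 5)*(t^2 + 2*t - 3) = (t - 5)*(t - 1)*(t + 3)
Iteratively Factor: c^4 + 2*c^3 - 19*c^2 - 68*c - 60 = (c - 5)*(c^3 + 7*c^2 + 16*c + 12) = (c - 5)*(c + 2)*(c^2 + 5*c + 6) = (c - 5)*(c + 2)*(c + 3)*(c + 2)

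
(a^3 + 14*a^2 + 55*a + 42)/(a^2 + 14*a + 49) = (a^2 + 7*a + 6)/(a + 7)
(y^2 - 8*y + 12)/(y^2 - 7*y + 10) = (y - 6)/(y - 5)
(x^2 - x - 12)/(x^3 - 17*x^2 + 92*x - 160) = (x + 3)/(x^2 - 13*x + 40)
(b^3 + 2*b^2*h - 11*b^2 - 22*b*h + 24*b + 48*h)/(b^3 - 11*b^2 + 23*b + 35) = (b^3 + 2*b^2*h - 11*b^2 - 22*b*h + 24*b + 48*h)/(b^3 - 11*b^2 + 23*b + 35)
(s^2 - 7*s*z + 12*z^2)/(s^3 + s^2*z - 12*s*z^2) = (s - 4*z)/(s*(s + 4*z))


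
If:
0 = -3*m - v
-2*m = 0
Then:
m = 0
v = 0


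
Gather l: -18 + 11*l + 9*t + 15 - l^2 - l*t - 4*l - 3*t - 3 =-l^2 + l*(7 - t) + 6*t - 6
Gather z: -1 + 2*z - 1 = 2*z - 2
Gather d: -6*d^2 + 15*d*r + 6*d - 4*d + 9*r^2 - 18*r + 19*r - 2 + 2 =-6*d^2 + d*(15*r + 2) + 9*r^2 + r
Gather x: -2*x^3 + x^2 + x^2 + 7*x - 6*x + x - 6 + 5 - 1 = -2*x^3 + 2*x^2 + 2*x - 2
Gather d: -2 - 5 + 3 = -4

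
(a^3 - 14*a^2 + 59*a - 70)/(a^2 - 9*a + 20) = (a^2 - 9*a + 14)/(a - 4)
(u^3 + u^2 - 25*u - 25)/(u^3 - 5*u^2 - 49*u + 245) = (u^2 + 6*u + 5)/(u^2 - 49)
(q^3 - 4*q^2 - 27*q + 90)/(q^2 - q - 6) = (q^2 - q - 30)/(q + 2)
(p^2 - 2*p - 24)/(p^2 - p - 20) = (p - 6)/(p - 5)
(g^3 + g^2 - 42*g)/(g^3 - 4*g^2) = (g^2 + g - 42)/(g*(g - 4))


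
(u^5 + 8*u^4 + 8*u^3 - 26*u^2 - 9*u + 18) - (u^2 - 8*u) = u^5 + 8*u^4 + 8*u^3 - 27*u^2 - u + 18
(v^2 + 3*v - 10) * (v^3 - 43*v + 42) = v^5 + 3*v^4 - 53*v^3 - 87*v^2 + 556*v - 420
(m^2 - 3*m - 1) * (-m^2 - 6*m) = -m^4 - 3*m^3 + 19*m^2 + 6*m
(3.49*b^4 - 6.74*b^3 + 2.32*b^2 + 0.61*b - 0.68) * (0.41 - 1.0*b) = -3.49*b^5 + 8.1709*b^4 - 5.0834*b^3 + 0.3412*b^2 + 0.9301*b - 0.2788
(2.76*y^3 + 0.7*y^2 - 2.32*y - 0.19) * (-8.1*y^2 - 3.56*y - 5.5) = -22.356*y^5 - 15.4956*y^4 + 1.12*y^3 + 5.9482*y^2 + 13.4364*y + 1.045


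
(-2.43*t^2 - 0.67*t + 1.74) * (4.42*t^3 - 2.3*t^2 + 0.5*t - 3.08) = -10.7406*t^5 + 2.6276*t^4 + 8.0168*t^3 + 3.1474*t^2 + 2.9336*t - 5.3592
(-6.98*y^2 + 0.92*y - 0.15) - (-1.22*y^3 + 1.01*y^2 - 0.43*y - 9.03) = 1.22*y^3 - 7.99*y^2 + 1.35*y + 8.88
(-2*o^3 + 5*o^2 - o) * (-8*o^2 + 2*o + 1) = 16*o^5 - 44*o^4 + 16*o^3 + 3*o^2 - o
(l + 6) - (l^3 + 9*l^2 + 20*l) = -l^3 - 9*l^2 - 19*l + 6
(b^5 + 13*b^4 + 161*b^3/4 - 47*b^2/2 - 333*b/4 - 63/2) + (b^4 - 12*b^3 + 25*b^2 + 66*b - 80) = b^5 + 14*b^4 + 113*b^3/4 + 3*b^2/2 - 69*b/4 - 223/2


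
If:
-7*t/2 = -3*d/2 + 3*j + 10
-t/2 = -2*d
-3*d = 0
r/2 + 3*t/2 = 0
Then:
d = 0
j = -10/3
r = 0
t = 0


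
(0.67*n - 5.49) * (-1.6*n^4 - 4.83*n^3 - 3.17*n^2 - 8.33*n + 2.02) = -1.072*n^5 + 5.5479*n^4 + 24.3928*n^3 + 11.8222*n^2 + 47.0851*n - 11.0898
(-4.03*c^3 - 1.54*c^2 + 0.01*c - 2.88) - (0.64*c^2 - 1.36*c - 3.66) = -4.03*c^3 - 2.18*c^2 + 1.37*c + 0.78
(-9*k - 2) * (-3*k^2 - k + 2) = 27*k^3 + 15*k^2 - 16*k - 4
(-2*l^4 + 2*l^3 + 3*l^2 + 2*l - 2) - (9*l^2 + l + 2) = -2*l^4 + 2*l^3 - 6*l^2 + l - 4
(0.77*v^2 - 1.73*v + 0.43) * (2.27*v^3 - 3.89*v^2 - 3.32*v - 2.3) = 1.7479*v^5 - 6.9224*v^4 + 5.1494*v^3 + 2.2999*v^2 + 2.5514*v - 0.989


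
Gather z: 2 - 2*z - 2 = -2*z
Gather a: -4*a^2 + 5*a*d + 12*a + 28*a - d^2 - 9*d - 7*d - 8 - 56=-4*a^2 + a*(5*d + 40) - d^2 - 16*d - 64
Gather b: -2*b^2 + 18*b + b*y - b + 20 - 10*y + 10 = -2*b^2 + b*(y + 17) - 10*y + 30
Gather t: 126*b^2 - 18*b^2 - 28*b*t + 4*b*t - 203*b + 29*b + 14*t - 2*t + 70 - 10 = 108*b^2 - 174*b + t*(12 - 24*b) + 60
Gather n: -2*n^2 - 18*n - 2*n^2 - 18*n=-4*n^2 - 36*n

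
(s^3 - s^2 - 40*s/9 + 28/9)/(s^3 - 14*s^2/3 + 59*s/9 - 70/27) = 3*(s + 2)/(3*s - 5)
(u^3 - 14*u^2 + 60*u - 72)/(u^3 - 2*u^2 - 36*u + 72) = (u - 6)/(u + 6)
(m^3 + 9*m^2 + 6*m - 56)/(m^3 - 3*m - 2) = (m^2 + 11*m + 28)/(m^2 + 2*m + 1)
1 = 1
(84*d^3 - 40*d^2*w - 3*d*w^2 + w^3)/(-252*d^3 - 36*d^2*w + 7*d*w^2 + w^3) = (14*d^2 - 9*d*w + w^2)/(-42*d^2 + d*w + w^2)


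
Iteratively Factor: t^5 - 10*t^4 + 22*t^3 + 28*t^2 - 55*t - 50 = (t - 5)*(t^4 - 5*t^3 - 3*t^2 + 13*t + 10) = (t - 5)*(t + 1)*(t^3 - 6*t^2 + 3*t + 10) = (t - 5)^2*(t + 1)*(t^2 - t - 2) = (t - 5)^2*(t + 1)^2*(t - 2)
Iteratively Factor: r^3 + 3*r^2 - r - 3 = (r - 1)*(r^2 + 4*r + 3) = (r - 1)*(r + 3)*(r + 1)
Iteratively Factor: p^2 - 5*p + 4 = (p - 4)*(p - 1)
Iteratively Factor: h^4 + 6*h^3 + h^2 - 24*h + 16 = (h - 1)*(h^3 + 7*h^2 + 8*h - 16) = (h - 1)^2*(h^2 + 8*h + 16) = (h - 1)^2*(h + 4)*(h + 4)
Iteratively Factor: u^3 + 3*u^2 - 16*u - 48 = (u + 3)*(u^2 - 16) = (u - 4)*(u + 3)*(u + 4)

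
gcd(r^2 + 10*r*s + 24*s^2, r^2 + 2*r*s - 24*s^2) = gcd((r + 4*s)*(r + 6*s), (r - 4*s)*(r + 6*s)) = r + 6*s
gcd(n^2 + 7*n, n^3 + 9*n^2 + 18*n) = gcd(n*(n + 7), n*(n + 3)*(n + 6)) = n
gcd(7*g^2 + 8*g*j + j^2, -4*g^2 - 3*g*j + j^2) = g + j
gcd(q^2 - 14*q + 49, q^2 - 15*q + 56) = q - 7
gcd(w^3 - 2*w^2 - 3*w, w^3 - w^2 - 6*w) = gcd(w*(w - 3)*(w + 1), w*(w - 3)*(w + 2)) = w^2 - 3*w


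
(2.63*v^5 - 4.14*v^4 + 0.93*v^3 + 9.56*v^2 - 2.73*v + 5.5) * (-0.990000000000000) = -2.6037*v^5 + 4.0986*v^4 - 0.9207*v^3 - 9.4644*v^2 + 2.7027*v - 5.445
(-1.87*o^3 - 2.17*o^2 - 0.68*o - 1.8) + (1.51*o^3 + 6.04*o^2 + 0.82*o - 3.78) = -0.36*o^3 + 3.87*o^2 + 0.14*o - 5.58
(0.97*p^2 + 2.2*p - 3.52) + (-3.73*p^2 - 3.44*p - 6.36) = -2.76*p^2 - 1.24*p - 9.88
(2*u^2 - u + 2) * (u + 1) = 2*u^3 + u^2 + u + 2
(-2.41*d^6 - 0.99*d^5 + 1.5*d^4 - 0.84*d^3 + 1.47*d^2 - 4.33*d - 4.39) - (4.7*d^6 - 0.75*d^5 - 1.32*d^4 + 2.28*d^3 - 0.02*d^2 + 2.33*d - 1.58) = -7.11*d^6 - 0.24*d^5 + 2.82*d^4 - 3.12*d^3 + 1.49*d^2 - 6.66*d - 2.81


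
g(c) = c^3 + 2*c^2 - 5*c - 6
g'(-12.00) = 379.00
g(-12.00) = -1386.00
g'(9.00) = 274.00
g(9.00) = 840.00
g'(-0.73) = -6.32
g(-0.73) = -1.67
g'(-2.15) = 0.27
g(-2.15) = 4.06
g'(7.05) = 172.31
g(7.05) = 408.56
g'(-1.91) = -1.70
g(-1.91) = 3.88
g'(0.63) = -1.29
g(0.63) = -8.11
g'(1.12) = 3.24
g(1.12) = -7.69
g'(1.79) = 11.77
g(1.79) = -2.81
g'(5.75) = 117.19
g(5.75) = 221.48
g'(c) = 3*c^2 + 4*c - 5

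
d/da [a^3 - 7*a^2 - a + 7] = 3*a^2 - 14*a - 1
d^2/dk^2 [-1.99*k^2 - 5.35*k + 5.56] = -3.98000000000000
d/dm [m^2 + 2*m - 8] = 2*m + 2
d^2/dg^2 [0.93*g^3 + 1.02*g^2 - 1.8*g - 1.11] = 5.58*g + 2.04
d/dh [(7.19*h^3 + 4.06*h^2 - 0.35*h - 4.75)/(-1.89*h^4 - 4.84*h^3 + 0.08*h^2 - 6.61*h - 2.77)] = (13.5891*h^6 + 15.3468*h^5 + 18.2411*h^4 - 134.3498*h^3 - 155.5275*h^2 - 21.7324*h - 30.428)/(3.5721*h^8 + 18.2952*h^7 + 23.1232*h^6 + 24.2114*h^5 + 74.4618*h^4 + 25.756*h^3 + 43.2489*h^2 + 36.6194*h + 7.6729)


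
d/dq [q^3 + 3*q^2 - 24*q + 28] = 3*q^2 + 6*q - 24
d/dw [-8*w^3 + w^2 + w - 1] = -24*w^2 + 2*w + 1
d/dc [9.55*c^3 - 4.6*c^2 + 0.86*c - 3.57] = 28.65*c^2 - 9.2*c + 0.86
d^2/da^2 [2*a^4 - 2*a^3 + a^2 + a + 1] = 24*a^2 - 12*a + 2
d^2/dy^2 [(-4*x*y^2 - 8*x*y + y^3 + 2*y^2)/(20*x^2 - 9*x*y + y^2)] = 10*x*(-5*x - 2)/(125*x^3 - 75*x^2*y + 15*x*y^2 - y^3)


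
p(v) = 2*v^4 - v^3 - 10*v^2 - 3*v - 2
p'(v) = 8*v^3 - 3*v^2 - 20*v - 3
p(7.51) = 5349.85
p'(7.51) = 3066.12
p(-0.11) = -1.79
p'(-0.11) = -0.85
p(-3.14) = 134.21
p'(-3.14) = -217.45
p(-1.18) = -6.86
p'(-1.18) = 3.28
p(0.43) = -5.15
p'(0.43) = -11.52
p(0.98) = -13.64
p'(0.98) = -17.95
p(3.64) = 157.46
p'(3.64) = 270.28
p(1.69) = -24.14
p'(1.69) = -6.75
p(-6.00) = 2464.00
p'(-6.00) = -1719.00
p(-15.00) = 102418.00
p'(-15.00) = -27378.00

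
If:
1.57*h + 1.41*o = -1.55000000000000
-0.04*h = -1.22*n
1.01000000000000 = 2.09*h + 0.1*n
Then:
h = 0.48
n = 0.02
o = -1.64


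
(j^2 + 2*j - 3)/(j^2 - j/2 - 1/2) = 2*(j + 3)/(2*j + 1)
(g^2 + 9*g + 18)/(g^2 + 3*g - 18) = (g + 3)/(g - 3)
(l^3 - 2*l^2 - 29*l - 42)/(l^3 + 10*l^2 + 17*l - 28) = (l^3 - 2*l^2 - 29*l - 42)/(l^3 + 10*l^2 + 17*l - 28)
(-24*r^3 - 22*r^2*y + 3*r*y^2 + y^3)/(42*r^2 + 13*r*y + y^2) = (-4*r^2 - 3*r*y + y^2)/(7*r + y)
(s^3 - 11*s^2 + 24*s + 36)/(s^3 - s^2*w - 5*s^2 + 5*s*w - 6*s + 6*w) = (s - 6)/(s - w)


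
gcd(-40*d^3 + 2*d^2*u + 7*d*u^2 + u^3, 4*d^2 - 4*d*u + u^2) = -2*d + u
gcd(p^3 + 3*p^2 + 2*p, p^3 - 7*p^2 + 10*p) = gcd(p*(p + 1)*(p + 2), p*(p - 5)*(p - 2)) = p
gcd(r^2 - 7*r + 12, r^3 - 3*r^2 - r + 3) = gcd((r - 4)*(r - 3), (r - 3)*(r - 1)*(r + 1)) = r - 3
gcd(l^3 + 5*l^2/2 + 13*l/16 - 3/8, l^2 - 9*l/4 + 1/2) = l - 1/4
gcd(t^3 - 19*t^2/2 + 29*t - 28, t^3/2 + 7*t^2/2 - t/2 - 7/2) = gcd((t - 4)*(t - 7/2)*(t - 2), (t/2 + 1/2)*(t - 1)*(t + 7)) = 1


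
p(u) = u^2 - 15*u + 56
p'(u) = 2*u - 15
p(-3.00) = 110.00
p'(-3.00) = -21.00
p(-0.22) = 59.35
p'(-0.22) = -15.44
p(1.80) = 32.24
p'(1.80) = -11.40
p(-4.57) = 145.43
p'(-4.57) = -24.14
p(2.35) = 26.27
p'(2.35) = -10.30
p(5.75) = 2.81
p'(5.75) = -3.50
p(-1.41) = 79.14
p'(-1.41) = -17.82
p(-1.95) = 89.05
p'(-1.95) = -18.90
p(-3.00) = 110.00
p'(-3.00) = -21.00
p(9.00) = 2.00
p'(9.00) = 3.00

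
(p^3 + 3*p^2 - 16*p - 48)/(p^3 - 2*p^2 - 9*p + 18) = (p^2 - 16)/(p^2 - 5*p + 6)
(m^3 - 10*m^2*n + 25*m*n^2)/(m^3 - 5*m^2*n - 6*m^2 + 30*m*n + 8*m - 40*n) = m*(m - 5*n)/(m^2 - 6*m + 8)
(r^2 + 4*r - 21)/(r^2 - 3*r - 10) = (-r^2 - 4*r + 21)/(-r^2 + 3*r + 10)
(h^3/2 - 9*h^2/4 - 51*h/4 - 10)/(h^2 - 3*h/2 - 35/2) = (-2*h^3 + 9*h^2 + 51*h + 40)/(2*(-2*h^2 + 3*h + 35))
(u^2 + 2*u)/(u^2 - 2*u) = (u + 2)/(u - 2)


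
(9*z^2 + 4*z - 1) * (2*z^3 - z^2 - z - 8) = 18*z^5 - z^4 - 15*z^3 - 75*z^2 - 31*z + 8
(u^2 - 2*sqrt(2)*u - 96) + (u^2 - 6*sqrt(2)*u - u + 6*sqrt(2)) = 2*u^2 - 8*sqrt(2)*u - u - 96 + 6*sqrt(2)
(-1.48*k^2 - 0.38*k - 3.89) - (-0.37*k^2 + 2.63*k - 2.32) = -1.11*k^2 - 3.01*k - 1.57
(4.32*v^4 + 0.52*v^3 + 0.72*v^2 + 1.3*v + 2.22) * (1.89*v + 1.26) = 8.1648*v^5 + 6.426*v^4 + 2.016*v^3 + 3.3642*v^2 + 5.8338*v + 2.7972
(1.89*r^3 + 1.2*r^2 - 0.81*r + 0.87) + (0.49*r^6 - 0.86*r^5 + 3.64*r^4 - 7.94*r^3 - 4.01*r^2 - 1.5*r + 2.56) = 0.49*r^6 - 0.86*r^5 + 3.64*r^4 - 6.05*r^3 - 2.81*r^2 - 2.31*r + 3.43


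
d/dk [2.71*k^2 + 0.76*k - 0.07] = 5.42*k + 0.76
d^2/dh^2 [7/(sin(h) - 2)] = 7*(-2*sin(h) + cos(h)^2 + 1)/(sin(h) - 2)^3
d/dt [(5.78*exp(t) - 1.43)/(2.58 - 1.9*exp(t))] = 12.1954*exp(t)/(1.9*exp(t) - 2.58)^2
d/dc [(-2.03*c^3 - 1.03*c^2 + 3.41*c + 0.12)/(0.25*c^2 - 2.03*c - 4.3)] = (-0.5075*c^4 + 8.2418*c^3 + 27.4254*c^2 + 8.798*c - 14.4194)/(0.0625*c^4 - 1.015*c^3 + 1.9709*c^2 + 17.458*c + 18.49)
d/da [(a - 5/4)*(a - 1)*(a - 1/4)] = 3*a^2 - 5*a + 29/16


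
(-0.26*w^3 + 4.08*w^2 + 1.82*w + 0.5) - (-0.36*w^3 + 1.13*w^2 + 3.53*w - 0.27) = 0.1*w^3 + 2.95*w^2 - 1.71*w + 0.77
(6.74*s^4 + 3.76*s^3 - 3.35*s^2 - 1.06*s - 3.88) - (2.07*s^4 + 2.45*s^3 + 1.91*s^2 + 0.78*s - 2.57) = 4.67*s^4 + 1.31*s^3 - 5.26*s^2 - 1.84*s - 1.31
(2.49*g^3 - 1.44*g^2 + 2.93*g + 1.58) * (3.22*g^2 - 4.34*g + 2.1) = 8.0178*g^5 - 15.4434*g^4 + 20.9132*g^3 - 10.6526*g^2 - 0.704199999999999*g + 3.318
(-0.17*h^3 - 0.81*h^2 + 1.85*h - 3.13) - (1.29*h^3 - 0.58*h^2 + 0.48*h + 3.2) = -1.46*h^3 - 0.23*h^2 + 1.37*h - 6.33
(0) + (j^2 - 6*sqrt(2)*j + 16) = j^2 - 6*sqrt(2)*j + 16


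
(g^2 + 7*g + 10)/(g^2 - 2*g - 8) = (g + 5)/(g - 4)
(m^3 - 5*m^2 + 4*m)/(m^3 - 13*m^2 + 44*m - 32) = m/(m - 8)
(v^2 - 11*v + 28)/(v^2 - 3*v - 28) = (v - 4)/(v + 4)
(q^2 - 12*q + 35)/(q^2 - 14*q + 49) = (q - 5)/(q - 7)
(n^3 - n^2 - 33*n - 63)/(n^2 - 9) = (n^2 - 4*n - 21)/(n - 3)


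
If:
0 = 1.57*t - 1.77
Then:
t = 1.13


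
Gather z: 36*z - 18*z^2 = -18*z^2 + 36*z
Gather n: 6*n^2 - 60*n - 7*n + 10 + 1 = 6*n^2 - 67*n + 11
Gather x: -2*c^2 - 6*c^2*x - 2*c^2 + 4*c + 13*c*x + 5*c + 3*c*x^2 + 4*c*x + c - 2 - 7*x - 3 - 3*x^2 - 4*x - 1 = -4*c^2 + 10*c + x^2*(3*c - 3) + x*(-6*c^2 + 17*c - 11) - 6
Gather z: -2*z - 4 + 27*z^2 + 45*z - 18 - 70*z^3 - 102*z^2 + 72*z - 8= -70*z^3 - 75*z^2 + 115*z - 30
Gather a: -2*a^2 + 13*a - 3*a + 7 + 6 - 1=-2*a^2 + 10*a + 12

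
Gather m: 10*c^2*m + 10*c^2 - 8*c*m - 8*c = 10*c^2 - 8*c + m*(10*c^2 - 8*c)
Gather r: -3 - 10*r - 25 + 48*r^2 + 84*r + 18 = 48*r^2 + 74*r - 10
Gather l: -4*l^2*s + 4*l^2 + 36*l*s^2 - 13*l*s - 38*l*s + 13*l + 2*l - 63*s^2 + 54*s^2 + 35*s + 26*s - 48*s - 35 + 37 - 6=l^2*(4 - 4*s) + l*(36*s^2 - 51*s + 15) - 9*s^2 + 13*s - 4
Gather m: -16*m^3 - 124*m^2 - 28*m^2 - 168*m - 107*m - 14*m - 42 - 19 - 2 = -16*m^3 - 152*m^2 - 289*m - 63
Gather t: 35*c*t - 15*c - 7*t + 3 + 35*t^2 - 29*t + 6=-15*c + 35*t^2 + t*(35*c - 36) + 9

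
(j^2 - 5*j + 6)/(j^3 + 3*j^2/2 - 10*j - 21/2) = 2*(j - 2)/(2*j^2 + 9*j + 7)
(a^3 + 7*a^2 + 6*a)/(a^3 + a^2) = (a + 6)/a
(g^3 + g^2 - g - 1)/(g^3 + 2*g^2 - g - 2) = (g + 1)/(g + 2)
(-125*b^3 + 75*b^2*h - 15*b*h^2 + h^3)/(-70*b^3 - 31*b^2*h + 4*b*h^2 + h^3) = (25*b^2 - 10*b*h + h^2)/(14*b^2 + 9*b*h + h^2)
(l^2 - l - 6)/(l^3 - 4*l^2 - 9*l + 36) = (l + 2)/(l^2 - l - 12)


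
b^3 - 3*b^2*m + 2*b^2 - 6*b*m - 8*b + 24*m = (b - 2)*(b + 4)*(b - 3*m)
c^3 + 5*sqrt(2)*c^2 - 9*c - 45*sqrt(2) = (c - 3)*(c + 3)*(c + 5*sqrt(2))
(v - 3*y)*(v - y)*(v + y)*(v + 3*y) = v^4 - 10*v^2*y^2 + 9*y^4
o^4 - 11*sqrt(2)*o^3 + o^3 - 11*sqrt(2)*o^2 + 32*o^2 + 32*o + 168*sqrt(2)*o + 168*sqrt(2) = (o + 1)*(o - 7*sqrt(2))*(o - 6*sqrt(2))*(o + 2*sqrt(2))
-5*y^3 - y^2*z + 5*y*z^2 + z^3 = (-y + z)*(y + z)*(5*y + z)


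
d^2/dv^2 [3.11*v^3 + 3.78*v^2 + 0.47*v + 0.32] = 18.66*v + 7.56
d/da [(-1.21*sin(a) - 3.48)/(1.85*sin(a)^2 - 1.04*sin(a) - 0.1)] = (2.2385*sin(a)^2 + 12.876*sin(a) - 3.4982)*cos(a)/(3.4225*sin(a)^4 - 3.848*sin(a)^3 + 0.7116*sin(a)^2 + 0.208*sin(a) + 0.01)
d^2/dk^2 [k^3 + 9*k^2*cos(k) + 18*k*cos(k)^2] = -9*k^2*cos(k) - 36*k*sin(k) - 36*k*cos(2*k) + 6*k - 36*sin(2*k) + 18*cos(k)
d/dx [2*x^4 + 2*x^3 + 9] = x^2*(8*x + 6)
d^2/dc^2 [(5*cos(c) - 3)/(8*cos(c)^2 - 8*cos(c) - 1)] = (720*(1 - cos(2*c))^2*cos(c) - 112*(1 - cos(2*c))^2 - 1391*cos(c) - 36*cos(2*c) + 684*cos(3*c) - 160*cos(5*c) + 924)/(8*cos(c) - 4*cos(2*c) - 3)^3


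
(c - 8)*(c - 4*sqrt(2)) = c^2 - 8*c - 4*sqrt(2)*c + 32*sqrt(2)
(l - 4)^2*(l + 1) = l^3 - 7*l^2 + 8*l + 16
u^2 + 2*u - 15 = (u - 3)*(u + 5)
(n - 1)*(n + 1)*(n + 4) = n^3 + 4*n^2 - n - 4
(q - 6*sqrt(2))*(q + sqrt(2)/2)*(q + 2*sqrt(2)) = q^3 - 7*sqrt(2)*q^2/2 - 28*q - 12*sqrt(2)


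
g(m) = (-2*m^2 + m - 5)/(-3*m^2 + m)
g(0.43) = 39.61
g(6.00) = 0.70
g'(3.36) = -0.09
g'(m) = (1 - 4*m)/(-3*m^2 + m) + (6*m - 1)*(-2*m^2 + m - 5)/(-3*m^2 + m)^2 = (m^2 - 30*m + 5)/(m^2*(9*m^2 - 6*m + 1))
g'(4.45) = -0.04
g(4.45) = 0.73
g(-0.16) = 22.01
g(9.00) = 0.68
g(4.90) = 0.72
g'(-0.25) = 65.63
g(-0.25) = 12.29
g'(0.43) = -496.15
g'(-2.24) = 0.26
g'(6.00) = -0.01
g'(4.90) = -0.03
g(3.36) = 0.79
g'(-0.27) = 55.16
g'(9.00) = 0.00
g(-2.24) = 1.00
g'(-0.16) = 175.22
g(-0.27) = 11.08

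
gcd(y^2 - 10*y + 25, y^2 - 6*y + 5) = y - 5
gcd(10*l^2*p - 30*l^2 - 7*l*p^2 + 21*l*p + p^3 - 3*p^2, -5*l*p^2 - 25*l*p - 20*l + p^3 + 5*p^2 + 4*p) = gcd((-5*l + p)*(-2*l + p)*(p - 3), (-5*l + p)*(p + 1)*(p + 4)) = -5*l + p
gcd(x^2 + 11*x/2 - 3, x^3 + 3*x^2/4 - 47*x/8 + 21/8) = x - 1/2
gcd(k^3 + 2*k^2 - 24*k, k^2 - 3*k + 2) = 1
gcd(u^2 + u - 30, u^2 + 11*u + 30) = u + 6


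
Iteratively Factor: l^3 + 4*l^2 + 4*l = (l + 2)*(l^2 + 2*l) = (l + 2)^2*(l)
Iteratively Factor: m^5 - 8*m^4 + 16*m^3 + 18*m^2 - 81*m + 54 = (m - 3)*(m^4 - 5*m^3 + m^2 + 21*m - 18) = (m - 3)*(m - 1)*(m^3 - 4*m^2 - 3*m + 18) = (m - 3)*(m - 1)*(m + 2)*(m^2 - 6*m + 9) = (m - 3)^2*(m - 1)*(m + 2)*(m - 3)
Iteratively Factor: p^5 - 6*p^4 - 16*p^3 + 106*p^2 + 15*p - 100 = (p - 1)*(p^4 - 5*p^3 - 21*p^2 + 85*p + 100) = (p - 1)*(p + 4)*(p^3 - 9*p^2 + 15*p + 25) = (p - 1)*(p + 1)*(p + 4)*(p^2 - 10*p + 25) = (p - 5)*(p - 1)*(p + 1)*(p + 4)*(p - 5)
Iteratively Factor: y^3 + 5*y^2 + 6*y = (y + 3)*(y^2 + 2*y) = y*(y + 3)*(y + 2)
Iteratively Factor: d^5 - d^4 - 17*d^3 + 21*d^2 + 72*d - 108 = (d - 2)*(d^4 + d^3 - 15*d^2 - 9*d + 54) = (d - 2)^2*(d^3 + 3*d^2 - 9*d - 27) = (d - 2)^2*(d + 3)*(d^2 - 9) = (d - 2)^2*(d + 3)^2*(d - 3)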